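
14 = 14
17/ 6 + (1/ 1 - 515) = -3067/ 6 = -511.17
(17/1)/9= 17/9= 1.89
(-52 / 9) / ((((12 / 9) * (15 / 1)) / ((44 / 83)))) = -572 / 3735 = -0.15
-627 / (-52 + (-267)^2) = -627 / 71237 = -0.01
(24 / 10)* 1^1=12 / 5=2.40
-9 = -9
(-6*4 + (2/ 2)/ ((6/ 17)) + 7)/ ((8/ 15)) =-425/ 16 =-26.56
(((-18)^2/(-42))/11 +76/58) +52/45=177316/100485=1.76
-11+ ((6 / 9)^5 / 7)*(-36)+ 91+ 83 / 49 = 107185 / 1323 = 81.02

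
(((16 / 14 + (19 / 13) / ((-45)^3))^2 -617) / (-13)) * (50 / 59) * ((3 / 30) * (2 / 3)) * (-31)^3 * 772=-1947399730875167413692544 / 31644954941315625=-61539026.82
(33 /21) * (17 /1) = 187 /7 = 26.71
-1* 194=-194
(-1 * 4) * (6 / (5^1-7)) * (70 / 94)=420 / 47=8.94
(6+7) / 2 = 13 / 2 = 6.50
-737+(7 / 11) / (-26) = -210789 / 286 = -737.02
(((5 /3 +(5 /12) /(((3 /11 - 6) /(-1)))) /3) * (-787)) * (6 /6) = -1034905 /2268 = -456.31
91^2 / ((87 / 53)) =438893 / 87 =5044.75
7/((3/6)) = 14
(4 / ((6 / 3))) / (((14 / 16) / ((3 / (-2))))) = -24 / 7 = -3.43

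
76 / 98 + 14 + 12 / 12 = 773 / 49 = 15.78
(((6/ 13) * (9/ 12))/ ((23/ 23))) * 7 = 63/ 26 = 2.42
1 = 1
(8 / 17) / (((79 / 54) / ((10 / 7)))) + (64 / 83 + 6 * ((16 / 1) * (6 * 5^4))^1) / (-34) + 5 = -8257577721 / 780283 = -10582.80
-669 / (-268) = 669 / 268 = 2.50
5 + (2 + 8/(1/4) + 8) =47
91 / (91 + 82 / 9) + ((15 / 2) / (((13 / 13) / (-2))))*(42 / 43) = -13.74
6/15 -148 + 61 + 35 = -51.60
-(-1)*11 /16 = 11 /16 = 0.69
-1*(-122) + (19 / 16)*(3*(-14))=577 / 8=72.12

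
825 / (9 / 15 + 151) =4125 / 758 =5.44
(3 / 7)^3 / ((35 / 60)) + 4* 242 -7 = 2307685 / 2401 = 961.13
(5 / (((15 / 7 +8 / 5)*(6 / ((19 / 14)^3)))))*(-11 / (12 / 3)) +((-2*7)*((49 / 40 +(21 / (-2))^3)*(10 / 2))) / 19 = 4258.89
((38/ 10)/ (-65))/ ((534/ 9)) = -57/ 57850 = -0.00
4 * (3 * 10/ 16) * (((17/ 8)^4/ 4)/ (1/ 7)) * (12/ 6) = 8769705/ 16384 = 535.26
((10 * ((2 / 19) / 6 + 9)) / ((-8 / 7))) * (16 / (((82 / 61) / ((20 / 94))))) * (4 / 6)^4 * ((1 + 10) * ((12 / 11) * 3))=-1404659200 / 988551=-1420.93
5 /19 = 0.26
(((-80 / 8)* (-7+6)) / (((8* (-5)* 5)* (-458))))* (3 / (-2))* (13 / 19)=-39 / 348080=-0.00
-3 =-3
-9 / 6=-3 / 2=-1.50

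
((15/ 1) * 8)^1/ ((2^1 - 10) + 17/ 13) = -520/ 29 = -17.93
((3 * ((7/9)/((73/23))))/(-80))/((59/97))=-15617/1033680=-0.02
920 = 920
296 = 296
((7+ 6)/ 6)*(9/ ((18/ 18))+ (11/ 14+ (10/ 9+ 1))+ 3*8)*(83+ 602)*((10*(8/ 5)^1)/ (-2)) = -80554630/ 189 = -426214.97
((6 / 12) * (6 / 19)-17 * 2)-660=-13183 / 19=-693.84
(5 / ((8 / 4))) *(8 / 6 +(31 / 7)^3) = 453725 / 2058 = 220.47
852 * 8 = 6816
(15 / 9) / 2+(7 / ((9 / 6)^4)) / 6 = 517 / 486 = 1.06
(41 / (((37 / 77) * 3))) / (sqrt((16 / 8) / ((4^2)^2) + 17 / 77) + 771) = 7996655744 / 216775904991- 25256 * sqrt(346962) / 650327714973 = 0.04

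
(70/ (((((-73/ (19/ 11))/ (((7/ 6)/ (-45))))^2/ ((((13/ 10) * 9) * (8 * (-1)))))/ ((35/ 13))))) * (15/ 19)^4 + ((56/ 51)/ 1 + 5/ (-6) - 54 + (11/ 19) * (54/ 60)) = -1052946096361/ 19785964165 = -53.22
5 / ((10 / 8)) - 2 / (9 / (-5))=46 / 9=5.11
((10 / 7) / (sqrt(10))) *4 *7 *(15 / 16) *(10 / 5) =15 *sqrt(10) / 2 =23.72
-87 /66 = -29 /22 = -1.32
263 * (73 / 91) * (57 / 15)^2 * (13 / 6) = 6930839 / 1050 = 6600.80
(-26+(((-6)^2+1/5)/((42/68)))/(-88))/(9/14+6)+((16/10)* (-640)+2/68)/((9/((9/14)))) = -563557061/7304220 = -77.15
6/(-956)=-3/478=-0.01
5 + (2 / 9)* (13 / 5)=251 / 45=5.58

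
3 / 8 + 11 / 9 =115 / 72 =1.60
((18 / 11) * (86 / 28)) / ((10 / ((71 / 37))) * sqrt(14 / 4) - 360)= -70231212 / 5026825265 - 1016649 * sqrt(14) / 10053650530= -0.01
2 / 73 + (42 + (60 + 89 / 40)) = 304417 / 2920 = 104.25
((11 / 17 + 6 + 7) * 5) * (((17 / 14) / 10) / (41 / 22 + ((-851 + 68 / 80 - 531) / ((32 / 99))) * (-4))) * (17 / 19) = 1735360 / 4001268691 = 0.00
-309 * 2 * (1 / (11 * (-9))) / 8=103 / 132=0.78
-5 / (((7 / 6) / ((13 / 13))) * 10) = -3 / 7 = -0.43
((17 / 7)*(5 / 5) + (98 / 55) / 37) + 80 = 1174881 / 14245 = 82.48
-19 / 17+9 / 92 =-1595 / 1564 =-1.02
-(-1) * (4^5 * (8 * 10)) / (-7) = -81920 / 7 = -11702.86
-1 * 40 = -40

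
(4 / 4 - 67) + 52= -14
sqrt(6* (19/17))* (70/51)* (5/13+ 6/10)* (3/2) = 448* sqrt(1938)/3757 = 5.25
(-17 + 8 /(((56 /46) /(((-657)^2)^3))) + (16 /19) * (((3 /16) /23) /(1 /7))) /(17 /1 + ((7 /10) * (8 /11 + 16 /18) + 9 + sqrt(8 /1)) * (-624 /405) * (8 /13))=547615344747863443663049771520 * sqrt(2) /25943236355771 + 2135254734190680767291123795430 /25943236355771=112156391816145665.90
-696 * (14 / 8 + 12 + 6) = -13746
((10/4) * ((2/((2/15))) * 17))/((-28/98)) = -8925/4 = -2231.25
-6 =-6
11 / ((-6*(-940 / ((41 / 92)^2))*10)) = 18491 / 477369600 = 0.00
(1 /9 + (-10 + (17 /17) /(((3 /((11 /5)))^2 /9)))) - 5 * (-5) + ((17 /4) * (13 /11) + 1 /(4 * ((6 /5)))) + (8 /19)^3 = 3430083013 /135808200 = 25.26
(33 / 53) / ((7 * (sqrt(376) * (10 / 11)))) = 363 * sqrt(94) / 697480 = 0.01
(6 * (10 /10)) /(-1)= -6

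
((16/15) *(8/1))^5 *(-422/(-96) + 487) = 50652696805376/2278125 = 22234379.94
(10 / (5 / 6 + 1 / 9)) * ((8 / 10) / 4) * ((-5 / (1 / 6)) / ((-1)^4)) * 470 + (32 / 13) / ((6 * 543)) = -10749444928 / 360009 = -29858.82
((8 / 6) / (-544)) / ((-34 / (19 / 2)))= 19 / 27744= 0.00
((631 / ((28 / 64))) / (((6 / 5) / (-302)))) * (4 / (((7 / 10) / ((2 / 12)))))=-152449600 / 441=-345690.70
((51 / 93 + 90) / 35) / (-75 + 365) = 401 / 44950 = 0.01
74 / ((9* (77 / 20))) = 1480 / 693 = 2.14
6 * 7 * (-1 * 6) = -252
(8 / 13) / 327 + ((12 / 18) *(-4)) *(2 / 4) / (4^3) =-1289 / 68016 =-0.02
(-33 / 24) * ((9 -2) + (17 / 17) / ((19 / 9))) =-781 / 76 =-10.28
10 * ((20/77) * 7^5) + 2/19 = 43654.65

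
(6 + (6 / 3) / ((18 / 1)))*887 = 48785 / 9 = 5420.56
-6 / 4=-1.50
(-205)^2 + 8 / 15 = 630383 / 15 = 42025.53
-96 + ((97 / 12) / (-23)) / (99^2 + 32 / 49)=-12725530129 / 132557556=-96.00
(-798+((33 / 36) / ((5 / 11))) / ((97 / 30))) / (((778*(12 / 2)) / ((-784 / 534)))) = 7579859 / 30224133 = 0.25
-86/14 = -43/7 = -6.14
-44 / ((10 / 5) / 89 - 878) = 979 / 19535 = 0.05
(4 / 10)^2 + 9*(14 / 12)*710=186379 / 25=7455.16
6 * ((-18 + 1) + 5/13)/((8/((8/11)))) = -1296/143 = -9.06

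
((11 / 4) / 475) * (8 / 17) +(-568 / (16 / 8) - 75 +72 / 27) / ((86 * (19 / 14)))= -3177437 / 1041675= -3.05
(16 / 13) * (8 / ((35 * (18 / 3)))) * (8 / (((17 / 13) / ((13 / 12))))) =1664 / 5355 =0.31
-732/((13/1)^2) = -732/169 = -4.33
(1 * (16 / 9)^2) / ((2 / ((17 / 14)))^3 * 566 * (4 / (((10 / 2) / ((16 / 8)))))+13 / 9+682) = 6288640 / 9411184971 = 0.00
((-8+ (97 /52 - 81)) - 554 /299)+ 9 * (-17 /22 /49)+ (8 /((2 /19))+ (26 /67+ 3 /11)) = -12.47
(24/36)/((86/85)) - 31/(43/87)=-8006/129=-62.06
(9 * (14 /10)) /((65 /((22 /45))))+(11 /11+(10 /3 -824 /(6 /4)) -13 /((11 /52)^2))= -164263991 /196625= -835.42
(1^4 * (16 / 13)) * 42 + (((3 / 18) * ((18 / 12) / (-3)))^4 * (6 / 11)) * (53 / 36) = 919683761 / 17791488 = 51.69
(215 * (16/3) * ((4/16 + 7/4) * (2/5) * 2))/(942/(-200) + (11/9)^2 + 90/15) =14860800/22549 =659.04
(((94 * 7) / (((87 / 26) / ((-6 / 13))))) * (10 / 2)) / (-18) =25.21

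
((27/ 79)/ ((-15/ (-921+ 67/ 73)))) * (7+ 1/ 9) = 4298624/ 28835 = 149.08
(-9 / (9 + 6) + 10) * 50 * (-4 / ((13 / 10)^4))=-18800000 / 28561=-658.24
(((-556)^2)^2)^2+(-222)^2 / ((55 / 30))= 100459501278233919193880 / 11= 9132681934384901744898.18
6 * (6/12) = 3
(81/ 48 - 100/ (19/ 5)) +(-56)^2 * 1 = 3111.37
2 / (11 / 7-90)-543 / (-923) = 323195 / 571337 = 0.57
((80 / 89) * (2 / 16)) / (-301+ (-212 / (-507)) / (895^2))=-4061196750 / 10879539954707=-0.00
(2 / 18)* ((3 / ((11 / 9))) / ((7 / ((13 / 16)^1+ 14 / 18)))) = 229 / 3696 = 0.06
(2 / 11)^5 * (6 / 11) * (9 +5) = 2688 / 1771561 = 0.00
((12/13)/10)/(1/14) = 84/65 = 1.29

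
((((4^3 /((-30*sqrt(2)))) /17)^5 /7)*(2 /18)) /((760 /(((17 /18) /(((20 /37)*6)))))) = -1212416*sqrt(2) /51244811981015625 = -0.00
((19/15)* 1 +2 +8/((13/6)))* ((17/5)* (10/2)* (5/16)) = 23069/624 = 36.97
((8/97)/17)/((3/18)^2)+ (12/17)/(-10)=858/8245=0.10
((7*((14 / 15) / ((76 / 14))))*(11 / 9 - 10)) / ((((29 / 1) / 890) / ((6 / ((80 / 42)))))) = -16881431 / 16530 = -1021.26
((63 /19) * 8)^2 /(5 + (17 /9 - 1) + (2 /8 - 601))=-9144576 /7730815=-1.18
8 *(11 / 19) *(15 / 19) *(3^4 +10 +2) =122760 / 361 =340.06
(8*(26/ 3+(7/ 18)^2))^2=32649796/ 6561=4976.34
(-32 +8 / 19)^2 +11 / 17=6123971 / 6137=997.88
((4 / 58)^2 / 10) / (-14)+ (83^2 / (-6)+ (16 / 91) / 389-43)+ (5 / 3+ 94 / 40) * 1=-20195489527 / 17011748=-1187.15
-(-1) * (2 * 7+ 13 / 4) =69 / 4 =17.25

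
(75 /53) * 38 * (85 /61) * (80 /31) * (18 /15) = 23256000 /100223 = 232.04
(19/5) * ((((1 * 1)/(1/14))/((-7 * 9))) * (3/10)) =-19/75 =-0.25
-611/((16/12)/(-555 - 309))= 395928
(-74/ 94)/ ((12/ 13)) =-481/ 564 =-0.85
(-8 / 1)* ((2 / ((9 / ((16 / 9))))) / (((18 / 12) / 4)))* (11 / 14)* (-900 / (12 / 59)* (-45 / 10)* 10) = -83072000 / 63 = -1318603.17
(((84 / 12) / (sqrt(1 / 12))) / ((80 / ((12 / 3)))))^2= 147 / 100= 1.47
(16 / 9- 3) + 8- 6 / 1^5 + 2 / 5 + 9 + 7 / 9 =493 / 45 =10.96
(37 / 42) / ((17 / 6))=37 / 119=0.31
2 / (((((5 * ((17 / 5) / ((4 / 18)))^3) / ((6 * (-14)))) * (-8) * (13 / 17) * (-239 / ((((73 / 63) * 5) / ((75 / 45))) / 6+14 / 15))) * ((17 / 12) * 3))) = -76240 / 33383879217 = -0.00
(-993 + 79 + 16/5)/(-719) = 4554/3595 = 1.27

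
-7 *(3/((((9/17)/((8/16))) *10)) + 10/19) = -6461/1140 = -5.67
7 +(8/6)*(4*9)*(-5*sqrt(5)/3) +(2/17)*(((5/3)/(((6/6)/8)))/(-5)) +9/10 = 3869/510 -80*sqrt(5) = -171.30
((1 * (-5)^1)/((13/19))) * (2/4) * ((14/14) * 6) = -285/13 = -21.92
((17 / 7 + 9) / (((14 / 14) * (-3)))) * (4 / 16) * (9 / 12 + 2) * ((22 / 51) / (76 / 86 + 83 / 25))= -1300750 / 4839849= -0.27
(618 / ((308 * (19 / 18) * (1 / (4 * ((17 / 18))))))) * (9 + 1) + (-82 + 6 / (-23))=-351616 / 33649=-10.45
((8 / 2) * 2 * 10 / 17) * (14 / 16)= 70 / 17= 4.12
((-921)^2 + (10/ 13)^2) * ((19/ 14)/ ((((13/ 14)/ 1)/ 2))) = 5447407502/ 2197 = 2479475.42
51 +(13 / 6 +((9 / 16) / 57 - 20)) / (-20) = 189299 / 3648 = 51.89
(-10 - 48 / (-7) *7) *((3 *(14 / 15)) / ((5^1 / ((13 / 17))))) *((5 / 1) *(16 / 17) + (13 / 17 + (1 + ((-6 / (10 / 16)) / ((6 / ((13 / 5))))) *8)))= -78800904 / 180625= -436.27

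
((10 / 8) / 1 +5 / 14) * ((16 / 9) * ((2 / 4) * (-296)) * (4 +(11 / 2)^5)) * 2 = -29818115 / 7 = -4259730.71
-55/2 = -27.50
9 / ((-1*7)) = -9 / 7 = -1.29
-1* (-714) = 714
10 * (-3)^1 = -30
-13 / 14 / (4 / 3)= -39 / 56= -0.70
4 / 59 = 0.07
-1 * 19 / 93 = -19 / 93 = -0.20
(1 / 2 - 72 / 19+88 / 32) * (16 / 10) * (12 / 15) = -328 / 475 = -0.69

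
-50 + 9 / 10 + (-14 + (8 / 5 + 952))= 1781 / 2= 890.50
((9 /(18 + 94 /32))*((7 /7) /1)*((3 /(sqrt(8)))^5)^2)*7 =3720087 /686080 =5.42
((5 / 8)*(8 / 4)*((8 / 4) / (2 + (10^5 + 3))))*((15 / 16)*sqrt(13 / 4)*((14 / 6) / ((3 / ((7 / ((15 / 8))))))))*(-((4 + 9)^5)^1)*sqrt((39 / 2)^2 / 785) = -236513641*sqrt(10205) / 753637680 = -31.70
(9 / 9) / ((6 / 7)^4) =2401 / 1296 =1.85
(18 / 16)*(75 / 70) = 135 / 112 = 1.21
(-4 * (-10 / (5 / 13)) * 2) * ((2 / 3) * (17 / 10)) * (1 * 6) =7072 / 5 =1414.40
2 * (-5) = -10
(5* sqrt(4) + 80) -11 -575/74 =5271/74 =71.23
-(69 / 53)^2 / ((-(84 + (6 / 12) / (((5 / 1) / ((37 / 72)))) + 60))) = 3427920 / 291341053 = 0.01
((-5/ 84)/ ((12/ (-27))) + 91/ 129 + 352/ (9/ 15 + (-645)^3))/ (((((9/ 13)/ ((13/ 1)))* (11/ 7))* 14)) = 50920749910979/ 71076872631072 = 0.72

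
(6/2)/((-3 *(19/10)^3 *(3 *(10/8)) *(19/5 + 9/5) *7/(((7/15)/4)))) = -50/432117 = -0.00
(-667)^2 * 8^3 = 227783168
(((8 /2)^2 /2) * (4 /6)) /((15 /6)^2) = 64 /75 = 0.85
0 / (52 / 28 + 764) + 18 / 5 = 3.60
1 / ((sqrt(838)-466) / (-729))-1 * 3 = -51540 / 36053 +243 * sqrt(838) / 72106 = -1.33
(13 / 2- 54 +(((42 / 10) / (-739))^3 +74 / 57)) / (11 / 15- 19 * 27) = 265709234539879 / 2946078242016200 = 0.09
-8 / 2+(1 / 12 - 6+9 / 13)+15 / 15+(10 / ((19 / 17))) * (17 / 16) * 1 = 7601 / 5928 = 1.28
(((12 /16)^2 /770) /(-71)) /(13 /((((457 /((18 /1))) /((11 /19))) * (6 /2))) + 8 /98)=-0.00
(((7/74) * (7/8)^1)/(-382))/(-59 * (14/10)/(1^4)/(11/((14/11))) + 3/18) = 88935/3854285264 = 0.00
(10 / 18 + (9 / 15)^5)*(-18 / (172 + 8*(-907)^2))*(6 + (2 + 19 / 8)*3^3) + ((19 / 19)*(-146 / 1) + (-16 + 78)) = -575870823943 / 6855587500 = -84.00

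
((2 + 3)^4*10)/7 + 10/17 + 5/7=894.16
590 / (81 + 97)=295 / 89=3.31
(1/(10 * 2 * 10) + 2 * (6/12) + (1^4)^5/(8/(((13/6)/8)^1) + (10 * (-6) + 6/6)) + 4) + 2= 533983/76600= 6.97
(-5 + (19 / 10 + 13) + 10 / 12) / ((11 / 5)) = 161 / 33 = 4.88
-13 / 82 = -0.16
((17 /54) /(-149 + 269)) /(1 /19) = 0.05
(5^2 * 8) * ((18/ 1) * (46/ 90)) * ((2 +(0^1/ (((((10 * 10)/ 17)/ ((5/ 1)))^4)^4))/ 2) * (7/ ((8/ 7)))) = 22540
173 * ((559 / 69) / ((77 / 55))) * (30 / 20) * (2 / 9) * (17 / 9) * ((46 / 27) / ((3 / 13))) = 213722470 / 45927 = 4653.53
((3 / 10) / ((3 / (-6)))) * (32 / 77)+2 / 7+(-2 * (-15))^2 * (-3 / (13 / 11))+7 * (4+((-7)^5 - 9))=-85777534 / 715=-119968.58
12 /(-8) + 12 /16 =-3 /4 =-0.75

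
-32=-32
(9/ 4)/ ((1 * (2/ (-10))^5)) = -28125/ 4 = -7031.25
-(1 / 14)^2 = -1 / 196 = -0.01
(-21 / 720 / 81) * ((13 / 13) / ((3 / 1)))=-7 / 58320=-0.00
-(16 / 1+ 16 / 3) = -64 / 3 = -21.33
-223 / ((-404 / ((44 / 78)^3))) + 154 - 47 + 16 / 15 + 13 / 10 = 6558332773 / 59912190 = 109.47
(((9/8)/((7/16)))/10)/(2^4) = 9/560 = 0.02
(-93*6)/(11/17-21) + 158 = 32077/173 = 185.42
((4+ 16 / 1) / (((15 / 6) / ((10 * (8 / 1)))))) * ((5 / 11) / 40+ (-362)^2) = 922549840 / 11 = 83868167.27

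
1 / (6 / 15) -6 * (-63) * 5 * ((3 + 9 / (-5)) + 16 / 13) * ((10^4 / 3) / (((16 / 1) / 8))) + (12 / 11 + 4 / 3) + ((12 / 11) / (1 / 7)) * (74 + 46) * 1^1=6570430465 / 858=7657844.36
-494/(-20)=247/10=24.70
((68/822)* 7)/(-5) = -238/2055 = -0.12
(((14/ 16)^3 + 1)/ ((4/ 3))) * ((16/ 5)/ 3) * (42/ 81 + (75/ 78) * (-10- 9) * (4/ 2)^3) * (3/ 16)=-485621/ 13312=-36.48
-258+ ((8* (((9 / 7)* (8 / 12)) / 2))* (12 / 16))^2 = -12318 / 49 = -251.39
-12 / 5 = -2.40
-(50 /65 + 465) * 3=-18165 /13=-1397.31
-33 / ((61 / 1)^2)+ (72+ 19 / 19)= 72.99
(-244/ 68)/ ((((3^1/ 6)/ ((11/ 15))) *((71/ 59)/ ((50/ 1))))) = -791780/ 3621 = -218.66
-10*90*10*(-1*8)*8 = 576000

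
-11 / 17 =-0.65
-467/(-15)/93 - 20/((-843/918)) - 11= 4356682/391995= 11.11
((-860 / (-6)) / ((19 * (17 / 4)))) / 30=172 / 2907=0.06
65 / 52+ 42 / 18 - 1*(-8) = 139 / 12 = 11.58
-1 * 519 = -519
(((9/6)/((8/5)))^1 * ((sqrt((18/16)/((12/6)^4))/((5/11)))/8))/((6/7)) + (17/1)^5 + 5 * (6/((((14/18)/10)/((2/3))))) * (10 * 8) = 1440428.51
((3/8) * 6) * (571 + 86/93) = 159567/124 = 1286.83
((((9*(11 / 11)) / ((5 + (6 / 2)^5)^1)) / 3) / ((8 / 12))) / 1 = 9 / 496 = 0.02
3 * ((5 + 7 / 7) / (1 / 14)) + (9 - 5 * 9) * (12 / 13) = 218.77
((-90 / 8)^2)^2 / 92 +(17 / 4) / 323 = 77917763 / 447488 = 174.12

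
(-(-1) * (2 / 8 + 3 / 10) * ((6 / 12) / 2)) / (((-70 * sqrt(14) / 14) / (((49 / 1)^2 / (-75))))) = 3773 * sqrt(14) / 60000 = 0.24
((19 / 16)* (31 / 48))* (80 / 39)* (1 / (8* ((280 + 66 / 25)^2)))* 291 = 178540625 / 249242353152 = 0.00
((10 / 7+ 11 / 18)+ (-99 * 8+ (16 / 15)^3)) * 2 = -37268281 / 23625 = -1577.49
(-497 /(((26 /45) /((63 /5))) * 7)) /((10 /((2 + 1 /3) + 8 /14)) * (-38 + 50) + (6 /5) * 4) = -4092795 /121888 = -33.58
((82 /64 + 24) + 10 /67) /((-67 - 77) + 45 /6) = -7789 /41808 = -0.19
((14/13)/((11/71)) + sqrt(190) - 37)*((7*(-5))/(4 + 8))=150395/1716 - 35*sqrt(190)/12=47.44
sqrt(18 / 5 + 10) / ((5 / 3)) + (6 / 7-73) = -505 / 7 + 6 * sqrt(85) / 25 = -69.93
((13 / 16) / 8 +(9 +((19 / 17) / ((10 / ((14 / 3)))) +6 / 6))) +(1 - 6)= 183539 / 32640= 5.62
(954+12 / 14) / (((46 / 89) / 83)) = 24687354 / 161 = 153337.60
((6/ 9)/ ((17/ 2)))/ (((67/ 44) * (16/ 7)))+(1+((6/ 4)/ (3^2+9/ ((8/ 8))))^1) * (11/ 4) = 3.00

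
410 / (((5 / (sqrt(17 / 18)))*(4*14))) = 41*sqrt(34) / 168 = 1.42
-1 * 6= -6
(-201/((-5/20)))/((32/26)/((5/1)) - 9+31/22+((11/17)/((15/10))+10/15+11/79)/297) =-125069990760/1141899799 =-109.53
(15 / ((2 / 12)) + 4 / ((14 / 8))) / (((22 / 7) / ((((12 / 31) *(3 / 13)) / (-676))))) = -2907 / 749177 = -0.00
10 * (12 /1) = 120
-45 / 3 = -15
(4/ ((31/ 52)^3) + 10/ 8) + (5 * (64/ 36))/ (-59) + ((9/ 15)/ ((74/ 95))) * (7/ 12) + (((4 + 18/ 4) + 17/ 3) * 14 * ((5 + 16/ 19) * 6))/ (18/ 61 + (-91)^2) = 955801694346590855/ 44942063544202536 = 21.27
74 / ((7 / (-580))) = -6131.43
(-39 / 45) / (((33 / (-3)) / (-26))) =-338 / 165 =-2.05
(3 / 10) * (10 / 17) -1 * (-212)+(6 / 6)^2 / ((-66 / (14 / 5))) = 595036 / 2805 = 212.13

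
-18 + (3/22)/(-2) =-795/44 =-18.07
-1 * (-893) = 893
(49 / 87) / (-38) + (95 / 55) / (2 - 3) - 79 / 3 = -1020991 / 36366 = -28.08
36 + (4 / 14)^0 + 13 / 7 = 272 / 7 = 38.86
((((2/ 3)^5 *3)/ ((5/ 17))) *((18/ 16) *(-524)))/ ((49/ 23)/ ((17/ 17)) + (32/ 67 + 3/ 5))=-1614968/ 6543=-246.82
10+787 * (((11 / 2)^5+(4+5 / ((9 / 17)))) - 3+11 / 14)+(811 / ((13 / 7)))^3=386430198759515 / 4429152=87246994.18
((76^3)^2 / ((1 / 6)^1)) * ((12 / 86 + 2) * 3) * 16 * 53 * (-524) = -141797647385270157312 / 43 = -3297619706634189704.93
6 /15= 2 /5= 0.40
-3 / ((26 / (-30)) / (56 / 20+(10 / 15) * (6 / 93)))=3966 / 403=9.84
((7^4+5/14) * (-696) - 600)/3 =-3901204/7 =-557314.86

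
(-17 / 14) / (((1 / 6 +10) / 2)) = -102 / 427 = -0.24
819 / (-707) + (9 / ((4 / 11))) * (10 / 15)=3099 / 202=15.34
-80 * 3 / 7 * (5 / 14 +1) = -2280 / 49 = -46.53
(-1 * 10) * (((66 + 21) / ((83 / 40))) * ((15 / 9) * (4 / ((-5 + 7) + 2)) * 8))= -464000 / 83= -5590.36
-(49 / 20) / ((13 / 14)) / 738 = -343 / 95940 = -0.00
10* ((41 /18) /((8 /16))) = 45.56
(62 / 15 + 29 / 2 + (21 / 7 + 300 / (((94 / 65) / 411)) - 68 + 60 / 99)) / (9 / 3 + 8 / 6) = 1321682753 / 67210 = 19664.97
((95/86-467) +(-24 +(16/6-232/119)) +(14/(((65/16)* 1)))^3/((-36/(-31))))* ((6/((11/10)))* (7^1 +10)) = -22964270849402/545570025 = -42092.25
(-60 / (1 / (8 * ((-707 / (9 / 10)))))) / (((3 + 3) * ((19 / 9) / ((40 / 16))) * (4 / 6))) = 2121000 / 19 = 111631.58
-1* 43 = -43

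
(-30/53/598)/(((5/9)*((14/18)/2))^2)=-78732/3882515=-0.02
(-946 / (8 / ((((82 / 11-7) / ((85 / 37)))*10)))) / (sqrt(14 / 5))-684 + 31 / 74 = -50585 / 74-7955*sqrt(70) / 476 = -823.41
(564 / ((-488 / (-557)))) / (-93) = -26179 / 3782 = -6.92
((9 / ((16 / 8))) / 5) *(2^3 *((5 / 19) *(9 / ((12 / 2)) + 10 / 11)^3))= 1339893 / 50578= 26.49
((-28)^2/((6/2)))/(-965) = -784/2895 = -0.27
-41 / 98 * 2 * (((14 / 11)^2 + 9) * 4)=-35.54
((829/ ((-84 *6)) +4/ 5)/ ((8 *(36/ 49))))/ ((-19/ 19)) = 14903/ 103680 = 0.14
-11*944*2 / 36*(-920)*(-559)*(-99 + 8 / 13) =262700870080 / 9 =29188985564.44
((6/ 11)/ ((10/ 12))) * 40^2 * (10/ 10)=11520/ 11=1047.27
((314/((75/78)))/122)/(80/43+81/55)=0.80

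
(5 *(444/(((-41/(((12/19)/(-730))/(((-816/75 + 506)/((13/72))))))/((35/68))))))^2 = 177135765625/2291075587391534351424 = 0.00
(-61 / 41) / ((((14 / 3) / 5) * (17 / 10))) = -4575 / 4879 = -0.94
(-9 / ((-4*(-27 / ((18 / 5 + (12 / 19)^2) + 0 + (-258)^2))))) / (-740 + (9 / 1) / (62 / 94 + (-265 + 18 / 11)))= 1359937009557 / 181420501265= 7.50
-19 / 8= -2.38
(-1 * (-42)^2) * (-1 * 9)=15876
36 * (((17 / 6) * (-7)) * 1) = -714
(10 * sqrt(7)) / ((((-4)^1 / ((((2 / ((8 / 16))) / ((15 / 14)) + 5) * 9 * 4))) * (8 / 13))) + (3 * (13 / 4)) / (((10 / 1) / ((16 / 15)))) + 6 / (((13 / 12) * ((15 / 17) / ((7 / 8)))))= 2123 / 325 - 5109 * sqrt(7) / 4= -3372.75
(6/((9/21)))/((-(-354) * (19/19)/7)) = 49/177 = 0.28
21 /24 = 7 /8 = 0.88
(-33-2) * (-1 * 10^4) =350000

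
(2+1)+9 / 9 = 4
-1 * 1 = -1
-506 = -506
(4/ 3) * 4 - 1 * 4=4/ 3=1.33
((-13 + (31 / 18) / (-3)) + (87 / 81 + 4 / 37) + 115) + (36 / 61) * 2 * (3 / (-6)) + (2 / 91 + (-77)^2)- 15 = 2471232783 / 410774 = 6016.04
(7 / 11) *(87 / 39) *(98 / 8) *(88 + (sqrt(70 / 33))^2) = 14791189 / 9438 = 1567.20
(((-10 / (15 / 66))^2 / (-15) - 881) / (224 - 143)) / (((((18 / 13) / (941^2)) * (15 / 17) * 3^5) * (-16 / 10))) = 23245.91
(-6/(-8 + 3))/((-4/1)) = -3/10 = -0.30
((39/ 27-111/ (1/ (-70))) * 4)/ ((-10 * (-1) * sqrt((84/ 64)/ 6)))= 559544 * sqrt(14)/ 315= 6646.42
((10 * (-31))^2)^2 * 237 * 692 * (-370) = -560406210910800000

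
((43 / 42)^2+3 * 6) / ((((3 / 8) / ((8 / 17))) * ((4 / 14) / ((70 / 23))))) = 2688080 / 10557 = 254.63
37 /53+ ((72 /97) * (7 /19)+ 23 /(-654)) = 59819945 /63882066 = 0.94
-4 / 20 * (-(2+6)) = 8 / 5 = 1.60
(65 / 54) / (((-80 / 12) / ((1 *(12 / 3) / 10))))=-13 / 180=-0.07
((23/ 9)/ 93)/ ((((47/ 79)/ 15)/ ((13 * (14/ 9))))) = 14.01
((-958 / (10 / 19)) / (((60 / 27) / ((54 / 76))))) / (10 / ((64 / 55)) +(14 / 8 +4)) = -17244 / 425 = -40.57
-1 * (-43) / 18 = 43 / 18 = 2.39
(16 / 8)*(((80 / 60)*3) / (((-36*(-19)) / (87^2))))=1682 / 19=88.53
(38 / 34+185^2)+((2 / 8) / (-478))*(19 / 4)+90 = 4461644029 / 130016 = 34316.12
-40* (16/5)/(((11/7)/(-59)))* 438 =23154432/11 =2104948.36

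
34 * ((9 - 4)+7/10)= 969/5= 193.80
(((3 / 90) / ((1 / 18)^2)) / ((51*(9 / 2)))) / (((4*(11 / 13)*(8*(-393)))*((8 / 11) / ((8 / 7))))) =-13 / 1870680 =-0.00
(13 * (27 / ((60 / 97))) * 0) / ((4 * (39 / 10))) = 0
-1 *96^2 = -9216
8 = 8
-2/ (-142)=1/ 71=0.01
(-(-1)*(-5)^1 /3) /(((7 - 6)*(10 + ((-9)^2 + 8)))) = -5 /297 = -0.02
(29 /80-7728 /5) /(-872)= 123619 /69760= 1.77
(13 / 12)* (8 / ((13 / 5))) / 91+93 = 25399 / 273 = 93.04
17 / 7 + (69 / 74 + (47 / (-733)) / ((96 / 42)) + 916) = 2792521645 / 3037552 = 919.33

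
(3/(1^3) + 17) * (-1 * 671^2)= -9004820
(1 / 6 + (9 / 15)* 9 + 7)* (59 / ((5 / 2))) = 22243 / 75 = 296.57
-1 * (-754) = 754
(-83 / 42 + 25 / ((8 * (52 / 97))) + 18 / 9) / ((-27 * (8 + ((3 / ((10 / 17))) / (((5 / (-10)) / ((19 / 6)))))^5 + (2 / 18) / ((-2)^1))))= 159790625 / 25914266739750753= 0.00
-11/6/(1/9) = -33/2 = -16.50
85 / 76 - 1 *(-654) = 49789 / 76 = 655.12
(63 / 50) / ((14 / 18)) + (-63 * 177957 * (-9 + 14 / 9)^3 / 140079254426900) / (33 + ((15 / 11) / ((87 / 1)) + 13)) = 63288243457 / 39066799644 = 1.62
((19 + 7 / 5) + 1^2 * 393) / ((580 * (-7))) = -0.10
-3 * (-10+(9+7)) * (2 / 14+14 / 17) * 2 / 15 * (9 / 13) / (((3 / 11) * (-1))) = 9108 / 1547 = 5.89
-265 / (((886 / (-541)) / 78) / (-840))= -4696637400 / 443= -10601890.29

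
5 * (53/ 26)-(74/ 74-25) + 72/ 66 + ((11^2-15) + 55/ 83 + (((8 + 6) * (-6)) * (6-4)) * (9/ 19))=28128853/ 451022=62.37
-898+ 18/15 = -4484/5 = -896.80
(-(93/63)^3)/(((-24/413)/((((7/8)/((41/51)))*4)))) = 29880373/123984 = 241.00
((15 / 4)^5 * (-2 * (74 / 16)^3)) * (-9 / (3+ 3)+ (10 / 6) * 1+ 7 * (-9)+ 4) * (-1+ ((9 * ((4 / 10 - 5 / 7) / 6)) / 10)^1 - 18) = -2413808368282125 / 14680064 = -164427646.11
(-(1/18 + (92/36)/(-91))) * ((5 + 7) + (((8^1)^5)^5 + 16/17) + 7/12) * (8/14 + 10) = -1425776888508003282919606735/129948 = -10971903288299960622091.97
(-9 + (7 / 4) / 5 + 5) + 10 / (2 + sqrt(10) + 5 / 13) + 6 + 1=-31757 / 14580 + 1690 * sqrt(10) / 729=5.15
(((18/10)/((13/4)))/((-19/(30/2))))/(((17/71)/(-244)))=1870992/4199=445.58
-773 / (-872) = 773 / 872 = 0.89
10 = 10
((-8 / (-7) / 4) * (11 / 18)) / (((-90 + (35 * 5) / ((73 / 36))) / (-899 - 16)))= 43.19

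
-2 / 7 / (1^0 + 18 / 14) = -1 / 8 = -0.12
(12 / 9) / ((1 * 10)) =2 / 15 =0.13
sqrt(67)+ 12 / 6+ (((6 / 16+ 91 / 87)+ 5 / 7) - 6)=-9085 / 4872+ sqrt(67)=6.32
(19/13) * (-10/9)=-190/117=-1.62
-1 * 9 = -9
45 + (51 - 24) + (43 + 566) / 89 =7017 / 89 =78.84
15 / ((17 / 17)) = 15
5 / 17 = 0.29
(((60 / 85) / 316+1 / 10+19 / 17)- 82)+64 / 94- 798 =-878.10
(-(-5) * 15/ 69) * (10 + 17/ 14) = 3925/ 322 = 12.19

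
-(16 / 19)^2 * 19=-256 / 19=-13.47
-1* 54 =-54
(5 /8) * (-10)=-25 /4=-6.25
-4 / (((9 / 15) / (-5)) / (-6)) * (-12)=2400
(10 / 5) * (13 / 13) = 2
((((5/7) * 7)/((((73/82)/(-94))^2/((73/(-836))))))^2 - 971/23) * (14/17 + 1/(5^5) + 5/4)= 5082265852830530478123/103426630862500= 49138851.48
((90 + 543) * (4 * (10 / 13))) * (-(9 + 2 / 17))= -3924600 / 221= -17758.37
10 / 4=5 / 2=2.50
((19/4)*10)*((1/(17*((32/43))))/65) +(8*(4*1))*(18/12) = 679729/14144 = 48.06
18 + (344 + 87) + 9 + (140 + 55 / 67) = 40121 / 67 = 598.82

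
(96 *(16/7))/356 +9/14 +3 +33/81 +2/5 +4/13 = 11752207/2186730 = 5.37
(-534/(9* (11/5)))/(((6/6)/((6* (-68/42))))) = 60520/231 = 261.99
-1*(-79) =79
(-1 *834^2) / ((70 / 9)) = -3130002 / 35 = -89428.63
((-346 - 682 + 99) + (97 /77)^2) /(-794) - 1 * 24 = -53742196 /2353813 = -22.83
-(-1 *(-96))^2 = -9216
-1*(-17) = 17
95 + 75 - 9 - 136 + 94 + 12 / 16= 119.75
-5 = -5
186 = 186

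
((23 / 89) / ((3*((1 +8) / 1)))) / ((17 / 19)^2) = 0.01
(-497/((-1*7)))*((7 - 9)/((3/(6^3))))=-10224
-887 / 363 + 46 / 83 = -56923 / 30129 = -1.89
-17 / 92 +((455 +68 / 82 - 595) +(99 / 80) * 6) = -4976419 / 37720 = -131.93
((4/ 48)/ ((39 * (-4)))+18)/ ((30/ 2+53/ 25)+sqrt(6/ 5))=90134125/ 85379112 - 4211875 * sqrt(30)/ 341516448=0.99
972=972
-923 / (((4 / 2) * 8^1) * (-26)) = 2.22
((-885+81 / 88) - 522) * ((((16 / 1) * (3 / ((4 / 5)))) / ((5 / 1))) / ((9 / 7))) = -288715 / 22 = -13123.41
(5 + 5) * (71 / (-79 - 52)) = -710 / 131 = -5.42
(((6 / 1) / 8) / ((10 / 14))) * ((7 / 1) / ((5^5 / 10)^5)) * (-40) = -9408 / 95367431640625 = -0.00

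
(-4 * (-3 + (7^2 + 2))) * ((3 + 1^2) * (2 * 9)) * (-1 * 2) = 27648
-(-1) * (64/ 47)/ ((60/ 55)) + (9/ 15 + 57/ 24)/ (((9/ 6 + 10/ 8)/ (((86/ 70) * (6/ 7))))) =648013/ 271425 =2.39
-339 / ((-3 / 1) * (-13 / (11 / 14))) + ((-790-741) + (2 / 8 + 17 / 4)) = -139533 / 91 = -1533.33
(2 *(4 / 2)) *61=244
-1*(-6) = 6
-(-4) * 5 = 20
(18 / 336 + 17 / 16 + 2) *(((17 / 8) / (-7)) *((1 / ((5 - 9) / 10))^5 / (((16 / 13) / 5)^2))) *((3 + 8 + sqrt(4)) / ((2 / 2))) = 1018343828125 / 51380224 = 19819.76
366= 366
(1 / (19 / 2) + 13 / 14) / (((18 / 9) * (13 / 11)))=3025 / 6916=0.44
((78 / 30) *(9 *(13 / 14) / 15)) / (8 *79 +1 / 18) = 4563 / 1990975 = 0.00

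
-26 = -26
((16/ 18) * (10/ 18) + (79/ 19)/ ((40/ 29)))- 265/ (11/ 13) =-209698519/ 677160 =-309.67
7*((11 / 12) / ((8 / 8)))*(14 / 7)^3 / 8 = 77 / 12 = 6.42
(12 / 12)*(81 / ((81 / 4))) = 4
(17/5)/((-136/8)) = -1/5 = -0.20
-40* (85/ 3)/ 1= -1133.33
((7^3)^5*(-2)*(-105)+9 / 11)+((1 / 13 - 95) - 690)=142569272143476163 / 143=996987917087245.90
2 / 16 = 1 / 8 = 0.12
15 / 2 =7.50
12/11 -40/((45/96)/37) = -104156/33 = -3156.24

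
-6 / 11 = -0.55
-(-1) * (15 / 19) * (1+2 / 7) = 135 / 133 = 1.02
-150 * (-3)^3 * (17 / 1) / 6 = 11475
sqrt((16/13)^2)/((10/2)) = 16/65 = 0.25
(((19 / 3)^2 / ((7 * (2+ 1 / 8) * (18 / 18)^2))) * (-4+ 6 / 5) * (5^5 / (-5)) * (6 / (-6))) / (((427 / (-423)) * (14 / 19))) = 322373000 / 50813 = 6344.30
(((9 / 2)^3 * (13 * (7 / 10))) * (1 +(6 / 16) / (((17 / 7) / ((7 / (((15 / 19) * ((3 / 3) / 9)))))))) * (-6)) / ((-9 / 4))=200321667 / 6800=29459.07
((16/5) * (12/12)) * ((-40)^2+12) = 5158.40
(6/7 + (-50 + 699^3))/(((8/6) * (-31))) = -7172173047/868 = -8262872.17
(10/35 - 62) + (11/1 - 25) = -530/7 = -75.71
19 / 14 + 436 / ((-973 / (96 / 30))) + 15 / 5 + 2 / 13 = 389219 / 126490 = 3.08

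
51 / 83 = 0.61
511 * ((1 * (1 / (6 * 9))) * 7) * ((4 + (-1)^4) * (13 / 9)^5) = 6640575305 / 3188646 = 2082.57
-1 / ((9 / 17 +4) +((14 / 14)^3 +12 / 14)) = -0.16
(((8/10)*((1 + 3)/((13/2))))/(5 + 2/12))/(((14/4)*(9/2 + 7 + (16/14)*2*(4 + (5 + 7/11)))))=2816/3467815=0.00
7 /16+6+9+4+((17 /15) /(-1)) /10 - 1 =21989 /1200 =18.32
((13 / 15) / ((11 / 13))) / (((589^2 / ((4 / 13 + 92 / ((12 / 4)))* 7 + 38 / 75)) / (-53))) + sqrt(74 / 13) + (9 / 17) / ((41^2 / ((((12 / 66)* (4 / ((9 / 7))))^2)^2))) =-449371598787804802 / 13226821917311314125 + sqrt(962) / 13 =2.35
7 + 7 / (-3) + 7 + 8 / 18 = 109 / 9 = 12.11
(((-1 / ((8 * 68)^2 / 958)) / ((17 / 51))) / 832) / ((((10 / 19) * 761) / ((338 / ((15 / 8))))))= -118313 / 22520729600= -0.00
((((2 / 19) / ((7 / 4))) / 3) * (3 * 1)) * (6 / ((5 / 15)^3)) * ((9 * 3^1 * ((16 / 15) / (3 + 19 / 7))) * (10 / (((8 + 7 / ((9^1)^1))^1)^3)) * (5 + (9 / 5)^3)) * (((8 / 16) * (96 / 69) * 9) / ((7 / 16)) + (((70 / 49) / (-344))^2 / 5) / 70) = 505959274833084612 / 4494901285424375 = 112.56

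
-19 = -19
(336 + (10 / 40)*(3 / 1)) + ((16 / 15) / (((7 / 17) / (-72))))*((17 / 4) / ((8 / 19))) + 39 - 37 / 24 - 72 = -1327553 / 840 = -1580.42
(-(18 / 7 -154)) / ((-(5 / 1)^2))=-6.06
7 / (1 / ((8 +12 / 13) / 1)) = 812 / 13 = 62.46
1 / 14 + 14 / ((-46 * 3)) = -29 / 966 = -0.03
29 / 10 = 2.90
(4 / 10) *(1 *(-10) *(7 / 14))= -2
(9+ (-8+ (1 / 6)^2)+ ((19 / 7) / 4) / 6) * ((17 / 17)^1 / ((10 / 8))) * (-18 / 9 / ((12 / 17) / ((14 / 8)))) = -1955 / 432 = -4.53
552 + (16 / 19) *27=10920 / 19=574.74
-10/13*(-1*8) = 80/13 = 6.15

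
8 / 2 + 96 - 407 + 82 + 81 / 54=-447 / 2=-223.50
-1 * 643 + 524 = -119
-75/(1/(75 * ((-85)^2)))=-40640625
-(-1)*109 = 109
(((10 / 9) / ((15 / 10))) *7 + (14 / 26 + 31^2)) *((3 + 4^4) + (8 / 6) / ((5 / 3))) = 29385112 / 117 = 251154.80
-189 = -189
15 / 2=7.50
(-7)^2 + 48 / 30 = 253 / 5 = 50.60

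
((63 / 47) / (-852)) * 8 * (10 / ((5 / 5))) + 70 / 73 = 202930 / 243601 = 0.83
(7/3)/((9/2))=14/27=0.52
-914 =-914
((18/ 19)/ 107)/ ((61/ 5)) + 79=79.00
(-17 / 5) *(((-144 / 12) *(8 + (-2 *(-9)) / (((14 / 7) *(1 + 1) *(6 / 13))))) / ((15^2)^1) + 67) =-84218 / 375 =-224.58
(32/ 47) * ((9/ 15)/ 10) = 48/ 1175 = 0.04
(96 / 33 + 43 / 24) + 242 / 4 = 17213 / 264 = 65.20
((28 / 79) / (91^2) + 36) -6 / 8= 13177453 / 373828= 35.25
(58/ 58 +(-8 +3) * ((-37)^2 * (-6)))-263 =40808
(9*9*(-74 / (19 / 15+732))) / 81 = -0.10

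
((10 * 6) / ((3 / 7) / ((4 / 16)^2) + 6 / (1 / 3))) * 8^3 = 35840 / 29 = 1235.86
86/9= 9.56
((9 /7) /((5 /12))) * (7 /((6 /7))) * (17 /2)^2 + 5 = 18257 /10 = 1825.70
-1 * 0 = 0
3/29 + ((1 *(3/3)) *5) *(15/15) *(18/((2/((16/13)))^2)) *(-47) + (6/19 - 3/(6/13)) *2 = -1614.16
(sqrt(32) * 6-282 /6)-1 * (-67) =20 + 24 * sqrt(2) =53.94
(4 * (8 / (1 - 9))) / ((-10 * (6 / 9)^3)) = 27 / 20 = 1.35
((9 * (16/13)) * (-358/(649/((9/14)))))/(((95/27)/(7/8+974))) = -555108714/510055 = -1088.33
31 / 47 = 0.66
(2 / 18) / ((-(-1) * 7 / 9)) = 0.14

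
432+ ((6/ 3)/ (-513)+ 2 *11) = 232900/ 513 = 454.00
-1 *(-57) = 57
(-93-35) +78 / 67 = -8498 / 67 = -126.84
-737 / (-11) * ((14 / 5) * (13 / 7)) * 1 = 1742 / 5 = 348.40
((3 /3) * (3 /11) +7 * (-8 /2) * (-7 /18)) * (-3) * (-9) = 3315 /11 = 301.36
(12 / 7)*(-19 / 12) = -19 / 7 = -2.71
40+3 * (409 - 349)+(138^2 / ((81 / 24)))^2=31839907.11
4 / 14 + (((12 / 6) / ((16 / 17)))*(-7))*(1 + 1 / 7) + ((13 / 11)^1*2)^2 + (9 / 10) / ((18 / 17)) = -10.28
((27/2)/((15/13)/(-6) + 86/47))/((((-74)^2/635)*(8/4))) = 3491865/7304984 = 0.48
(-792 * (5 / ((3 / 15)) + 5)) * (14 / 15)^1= -22176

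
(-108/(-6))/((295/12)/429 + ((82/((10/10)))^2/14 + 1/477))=34378344/917414977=0.04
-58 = -58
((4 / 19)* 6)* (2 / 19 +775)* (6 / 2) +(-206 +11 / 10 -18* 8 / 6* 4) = 9517191 / 3610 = 2636.34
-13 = -13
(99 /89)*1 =99 /89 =1.11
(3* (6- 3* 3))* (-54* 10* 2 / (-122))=-4860 / 61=-79.67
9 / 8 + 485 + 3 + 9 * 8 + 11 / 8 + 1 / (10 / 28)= 5653 / 10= 565.30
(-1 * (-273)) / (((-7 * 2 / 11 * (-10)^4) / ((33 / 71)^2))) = -467181 / 100820000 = -0.00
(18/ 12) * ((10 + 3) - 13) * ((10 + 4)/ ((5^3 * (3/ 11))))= 0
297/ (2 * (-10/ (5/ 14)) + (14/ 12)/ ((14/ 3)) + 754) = 396/ 931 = 0.43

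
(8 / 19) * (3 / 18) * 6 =8 / 19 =0.42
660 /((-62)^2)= 165 /961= 0.17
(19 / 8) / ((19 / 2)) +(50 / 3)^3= 500027 / 108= 4629.88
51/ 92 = 0.55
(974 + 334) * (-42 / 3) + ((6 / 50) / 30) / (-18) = -82404001 / 4500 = -18312.00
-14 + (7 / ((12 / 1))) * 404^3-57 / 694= 80083206809 / 2082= 38464556.58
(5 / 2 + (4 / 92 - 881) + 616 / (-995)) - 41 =-42111861 / 45770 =-920.08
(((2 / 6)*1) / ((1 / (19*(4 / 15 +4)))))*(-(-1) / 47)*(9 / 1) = 1216 / 235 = 5.17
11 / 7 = 1.57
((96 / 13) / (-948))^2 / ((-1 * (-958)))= 0.00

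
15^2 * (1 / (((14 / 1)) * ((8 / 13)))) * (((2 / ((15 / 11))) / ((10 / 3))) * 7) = 1287 / 16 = 80.44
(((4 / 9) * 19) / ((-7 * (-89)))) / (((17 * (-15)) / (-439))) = 33364 / 1429785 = 0.02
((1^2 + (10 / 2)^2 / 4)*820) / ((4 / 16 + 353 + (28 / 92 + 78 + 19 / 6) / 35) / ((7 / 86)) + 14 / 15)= 67000150 / 49243813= 1.36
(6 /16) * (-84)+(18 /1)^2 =585 /2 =292.50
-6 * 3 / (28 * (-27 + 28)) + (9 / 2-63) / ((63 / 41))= -38.71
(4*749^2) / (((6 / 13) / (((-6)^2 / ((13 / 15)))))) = 201960360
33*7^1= 231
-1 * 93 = -93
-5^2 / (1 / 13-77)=13 / 40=0.32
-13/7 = -1.86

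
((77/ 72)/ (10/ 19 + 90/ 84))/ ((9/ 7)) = 71687/ 137700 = 0.52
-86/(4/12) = -258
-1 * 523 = -523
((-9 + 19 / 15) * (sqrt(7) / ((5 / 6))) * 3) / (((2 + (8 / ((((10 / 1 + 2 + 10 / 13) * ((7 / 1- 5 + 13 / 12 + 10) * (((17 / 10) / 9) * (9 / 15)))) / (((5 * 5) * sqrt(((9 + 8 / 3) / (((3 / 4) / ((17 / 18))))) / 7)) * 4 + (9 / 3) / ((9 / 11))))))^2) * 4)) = -392977707285655246931501367 * sqrt(7) / 211260858266077884198253236025 + 60955541649149621760000 * sqrt(1190) / 8450434330643115367930129441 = -0.00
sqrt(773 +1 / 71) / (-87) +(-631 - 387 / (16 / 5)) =-12031 / 16 - 2 * sqrt(974191) / 6177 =-752.26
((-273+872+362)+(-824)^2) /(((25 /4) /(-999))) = -2717028252 /25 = -108681130.08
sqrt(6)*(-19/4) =-19*sqrt(6)/4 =-11.64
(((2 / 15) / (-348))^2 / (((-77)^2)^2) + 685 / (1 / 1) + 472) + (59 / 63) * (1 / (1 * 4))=138559131429616013 / 119733015298050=1157.23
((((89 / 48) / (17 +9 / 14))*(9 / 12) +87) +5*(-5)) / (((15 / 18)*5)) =1472013 / 98800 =14.90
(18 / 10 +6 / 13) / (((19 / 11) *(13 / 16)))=25872 / 16055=1.61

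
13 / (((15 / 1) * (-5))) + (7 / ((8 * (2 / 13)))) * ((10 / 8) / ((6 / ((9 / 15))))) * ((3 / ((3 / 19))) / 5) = 24271 / 9600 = 2.53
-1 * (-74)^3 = 405224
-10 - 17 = -27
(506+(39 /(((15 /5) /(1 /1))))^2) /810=0.83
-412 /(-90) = 4.58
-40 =-40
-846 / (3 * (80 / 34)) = -2397 / 20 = -119.85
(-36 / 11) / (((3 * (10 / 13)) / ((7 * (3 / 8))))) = -819 / 220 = -3.72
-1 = -1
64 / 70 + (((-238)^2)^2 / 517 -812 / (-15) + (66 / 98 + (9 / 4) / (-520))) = 6206134.51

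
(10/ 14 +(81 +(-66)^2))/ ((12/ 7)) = 2588.67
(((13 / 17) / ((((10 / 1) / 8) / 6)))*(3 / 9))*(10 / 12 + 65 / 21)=572 / 119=4.81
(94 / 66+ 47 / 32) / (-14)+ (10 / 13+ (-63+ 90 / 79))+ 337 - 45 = 3502784627 / 15183168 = 230.70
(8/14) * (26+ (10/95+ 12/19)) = 2032/133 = 15.28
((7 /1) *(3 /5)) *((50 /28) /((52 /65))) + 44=427 /8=53.38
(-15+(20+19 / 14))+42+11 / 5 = 3539 / 70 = 50.56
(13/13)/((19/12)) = 12/19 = 0.63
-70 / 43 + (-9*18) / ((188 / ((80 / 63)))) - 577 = -8201329 / 14147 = -579.72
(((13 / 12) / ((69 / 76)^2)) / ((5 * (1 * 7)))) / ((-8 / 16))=-37544 / 499905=-0.08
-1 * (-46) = 46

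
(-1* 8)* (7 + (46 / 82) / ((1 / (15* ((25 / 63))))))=-71216 / 861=-82.71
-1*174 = -174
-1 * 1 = -1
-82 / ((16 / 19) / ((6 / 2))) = -292.12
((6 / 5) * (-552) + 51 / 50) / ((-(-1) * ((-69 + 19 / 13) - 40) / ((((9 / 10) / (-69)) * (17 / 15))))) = -2436083 / 26795000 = -0.09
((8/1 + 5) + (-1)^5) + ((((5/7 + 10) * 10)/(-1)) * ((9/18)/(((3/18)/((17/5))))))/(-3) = 2634/7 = 376.29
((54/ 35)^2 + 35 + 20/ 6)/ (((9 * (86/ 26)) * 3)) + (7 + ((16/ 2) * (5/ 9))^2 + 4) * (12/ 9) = 530688997/ 12800025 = 41.46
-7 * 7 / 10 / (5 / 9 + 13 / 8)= -1764 / 785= -2.25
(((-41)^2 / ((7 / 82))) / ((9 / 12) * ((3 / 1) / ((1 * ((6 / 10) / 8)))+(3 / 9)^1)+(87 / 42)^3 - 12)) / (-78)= -9.30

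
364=364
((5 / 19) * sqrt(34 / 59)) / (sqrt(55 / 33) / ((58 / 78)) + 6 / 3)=-1885 * sqrt(30090) / 929309 + 8410 * sqrt(2006) / 929309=0.05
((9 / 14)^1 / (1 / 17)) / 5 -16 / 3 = -661 / 210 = -3.15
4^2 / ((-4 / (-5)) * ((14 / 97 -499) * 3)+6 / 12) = -15520 / 1160851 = -0.01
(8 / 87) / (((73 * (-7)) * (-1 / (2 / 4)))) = 0.00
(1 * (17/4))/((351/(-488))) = -2074/351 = -5.91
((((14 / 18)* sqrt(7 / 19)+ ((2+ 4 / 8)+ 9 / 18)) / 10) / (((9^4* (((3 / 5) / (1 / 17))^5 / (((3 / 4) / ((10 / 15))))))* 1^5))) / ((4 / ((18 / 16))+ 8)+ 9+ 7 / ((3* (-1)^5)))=4375* sqrt(133) / 12539951028201024+ 625 / 24444348982848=0.00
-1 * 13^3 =-2197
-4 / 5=-0.80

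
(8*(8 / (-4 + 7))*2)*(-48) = -2048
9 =9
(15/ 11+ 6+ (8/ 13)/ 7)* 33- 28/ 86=960937/ 3913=245.58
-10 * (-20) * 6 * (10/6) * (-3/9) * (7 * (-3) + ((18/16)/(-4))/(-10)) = 55925/4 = 13981.25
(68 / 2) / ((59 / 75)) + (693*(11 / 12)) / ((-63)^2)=1934939 / 44604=43.38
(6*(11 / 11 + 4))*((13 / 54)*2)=130 / 9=14.44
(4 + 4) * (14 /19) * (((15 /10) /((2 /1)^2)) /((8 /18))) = 189 /38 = 4.97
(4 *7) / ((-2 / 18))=-252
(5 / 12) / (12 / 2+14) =0.02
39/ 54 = 13/ 18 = 0.72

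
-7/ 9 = -0.78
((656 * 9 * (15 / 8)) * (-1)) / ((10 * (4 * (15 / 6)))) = -1107 / 10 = -110.70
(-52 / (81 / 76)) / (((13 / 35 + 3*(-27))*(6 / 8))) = 276640 / 342873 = 0.81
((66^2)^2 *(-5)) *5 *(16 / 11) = -689990400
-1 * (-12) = 12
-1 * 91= -91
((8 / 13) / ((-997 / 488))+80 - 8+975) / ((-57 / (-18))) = 81397578 / 246259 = 330.54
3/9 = 1/3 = 0.33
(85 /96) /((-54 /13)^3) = -186745 /15116544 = -0.01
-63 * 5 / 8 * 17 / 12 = -1785 / 32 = -55.78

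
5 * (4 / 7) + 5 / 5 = 27 / 7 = 3.86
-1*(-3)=3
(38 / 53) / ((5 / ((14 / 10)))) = 266 / 1325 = 0.20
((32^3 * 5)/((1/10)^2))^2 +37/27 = 7247757312000037/27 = 268435456000001.37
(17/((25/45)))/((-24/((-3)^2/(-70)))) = 459/2800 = 0.16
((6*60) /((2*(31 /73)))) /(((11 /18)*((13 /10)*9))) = 262800 /4433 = 59.28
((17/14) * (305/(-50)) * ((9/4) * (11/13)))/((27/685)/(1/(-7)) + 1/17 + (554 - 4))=-0.03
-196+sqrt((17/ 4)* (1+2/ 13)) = -196+sqrt(3315)/ 26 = -193.79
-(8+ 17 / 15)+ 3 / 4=-503 / 60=-8.38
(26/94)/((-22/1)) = -13/1034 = -0.01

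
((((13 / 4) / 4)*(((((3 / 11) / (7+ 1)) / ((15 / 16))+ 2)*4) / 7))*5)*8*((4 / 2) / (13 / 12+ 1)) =9984 / 275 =36.31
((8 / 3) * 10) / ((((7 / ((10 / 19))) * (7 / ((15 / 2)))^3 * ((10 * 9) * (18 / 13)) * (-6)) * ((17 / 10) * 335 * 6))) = -8125 / 8417526642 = -0.00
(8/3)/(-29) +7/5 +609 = 265484/435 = 610.31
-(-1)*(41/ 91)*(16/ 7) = 656/ 637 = 1.03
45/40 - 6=-39/8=-4.88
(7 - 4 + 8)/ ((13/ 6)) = 66/ 13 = 5.08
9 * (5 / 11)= 4.09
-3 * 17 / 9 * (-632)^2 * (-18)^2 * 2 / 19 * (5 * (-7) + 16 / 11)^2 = -199705286481408 / 2299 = -86866153319.45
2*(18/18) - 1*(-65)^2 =-4223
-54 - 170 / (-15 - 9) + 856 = 9709 / 12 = 809.08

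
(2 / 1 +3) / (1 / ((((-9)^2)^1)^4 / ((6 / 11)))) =789189885 / 2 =394594942.50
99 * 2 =198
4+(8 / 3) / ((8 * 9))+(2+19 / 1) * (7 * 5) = 19954 / 27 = 739.04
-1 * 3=-3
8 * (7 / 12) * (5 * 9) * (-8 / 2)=-840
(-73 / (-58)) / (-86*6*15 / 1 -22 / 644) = -11753 / 72276439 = -0.00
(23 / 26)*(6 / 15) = 23 / 65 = 0.35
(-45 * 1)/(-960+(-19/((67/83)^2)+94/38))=0.05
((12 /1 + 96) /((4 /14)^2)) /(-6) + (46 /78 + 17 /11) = -187357 /858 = -218.36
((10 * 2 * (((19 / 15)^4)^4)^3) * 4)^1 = 383966052060097703119957371775078657635490006081374762081315856 / 56677466685693296613636249503542785532772541046142578125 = 6774580.35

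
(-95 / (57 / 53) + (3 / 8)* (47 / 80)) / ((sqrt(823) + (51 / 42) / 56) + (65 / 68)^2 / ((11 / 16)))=88715436313538881 / 612111365039179080 -8210025971030114* sqrt(823) / 76513920629897385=-2.93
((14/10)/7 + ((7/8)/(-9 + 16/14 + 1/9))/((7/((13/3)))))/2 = 2539/39040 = 0.07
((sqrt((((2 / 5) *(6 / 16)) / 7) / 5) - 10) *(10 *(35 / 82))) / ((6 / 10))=-8750 / 123+ 25 *sqrt(21) / 246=-70.67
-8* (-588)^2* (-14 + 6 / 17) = 37747109.65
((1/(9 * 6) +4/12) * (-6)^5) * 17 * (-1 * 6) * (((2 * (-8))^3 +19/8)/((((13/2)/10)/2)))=-45696644640/13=-3515126510.77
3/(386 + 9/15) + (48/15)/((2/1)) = 15539/9665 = 1.61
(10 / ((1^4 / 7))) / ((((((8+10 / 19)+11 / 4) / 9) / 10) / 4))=1915200 / 857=2234.77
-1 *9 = -9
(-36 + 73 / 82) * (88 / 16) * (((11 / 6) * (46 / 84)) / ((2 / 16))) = -1550.96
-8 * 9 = -72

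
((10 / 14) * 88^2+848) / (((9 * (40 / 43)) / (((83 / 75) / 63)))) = 19922158 / 1488375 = 13.39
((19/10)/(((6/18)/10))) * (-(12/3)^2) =-912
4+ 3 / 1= 7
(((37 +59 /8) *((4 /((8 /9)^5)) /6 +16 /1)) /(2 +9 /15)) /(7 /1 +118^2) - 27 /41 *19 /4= -232602197879 /74864525312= -3.11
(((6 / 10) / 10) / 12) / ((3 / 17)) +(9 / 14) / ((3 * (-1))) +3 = 11819 / 4200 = 2.81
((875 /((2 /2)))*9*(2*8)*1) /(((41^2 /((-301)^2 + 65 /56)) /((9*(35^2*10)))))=748720949174.60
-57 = -57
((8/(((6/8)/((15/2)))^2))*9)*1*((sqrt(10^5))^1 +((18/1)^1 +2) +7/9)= 149600 +720000*sqrt(10)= 2426439.92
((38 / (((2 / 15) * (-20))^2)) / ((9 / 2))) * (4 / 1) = 19 / 4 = 4.75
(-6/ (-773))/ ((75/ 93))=186/ 19325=0.01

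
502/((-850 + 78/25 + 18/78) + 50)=-163150/258911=-0.63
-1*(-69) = 69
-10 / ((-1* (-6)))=-5 / 3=-1.67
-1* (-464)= 464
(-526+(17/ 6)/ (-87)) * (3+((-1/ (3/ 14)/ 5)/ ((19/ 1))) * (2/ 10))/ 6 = -1170023729/ 4463100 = -262.15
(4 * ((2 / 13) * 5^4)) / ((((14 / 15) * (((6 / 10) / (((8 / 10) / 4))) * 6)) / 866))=5412500 / 273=19826.01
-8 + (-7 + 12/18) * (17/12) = -611/36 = -16.97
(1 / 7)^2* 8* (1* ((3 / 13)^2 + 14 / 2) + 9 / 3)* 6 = 81552 / 8281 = 9.85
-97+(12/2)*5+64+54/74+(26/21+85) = 65243/777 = 83.97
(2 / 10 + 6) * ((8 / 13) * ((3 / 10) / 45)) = 124 / 4875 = 0.03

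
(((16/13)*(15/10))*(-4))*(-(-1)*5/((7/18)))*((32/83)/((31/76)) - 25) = 41135040/18011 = 2283.88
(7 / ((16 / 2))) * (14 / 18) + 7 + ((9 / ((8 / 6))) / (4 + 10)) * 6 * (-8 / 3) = -17 / 504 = -0.03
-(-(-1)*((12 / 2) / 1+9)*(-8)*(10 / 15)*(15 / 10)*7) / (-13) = -840 / 13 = -64.62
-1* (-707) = 707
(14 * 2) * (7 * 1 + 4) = 308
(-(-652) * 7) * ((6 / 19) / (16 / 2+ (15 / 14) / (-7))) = 2683632 / 14611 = 183.67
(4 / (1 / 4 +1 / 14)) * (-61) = -6832 / 9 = -759.11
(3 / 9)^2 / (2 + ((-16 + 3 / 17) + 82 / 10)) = -85 / 4302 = -0.02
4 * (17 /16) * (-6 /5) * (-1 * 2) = 51 /5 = 10.20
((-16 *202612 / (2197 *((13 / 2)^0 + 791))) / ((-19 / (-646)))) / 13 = -13777616 / 2827539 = -4.87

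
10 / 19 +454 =454.53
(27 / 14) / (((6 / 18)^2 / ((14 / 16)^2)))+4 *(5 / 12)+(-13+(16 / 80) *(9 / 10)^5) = 12442963 / 6000000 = 2.07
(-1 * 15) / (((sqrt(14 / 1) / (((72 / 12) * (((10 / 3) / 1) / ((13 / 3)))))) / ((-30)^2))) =-405000 * sqrt(14) / 91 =-16652.43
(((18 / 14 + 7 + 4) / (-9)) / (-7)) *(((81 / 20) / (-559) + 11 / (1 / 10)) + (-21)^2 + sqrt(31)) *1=86 *sqrt(31) / 441 + 6160099 / 57330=108.54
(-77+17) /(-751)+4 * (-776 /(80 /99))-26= -14521036 /3755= -3867.12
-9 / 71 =-0.13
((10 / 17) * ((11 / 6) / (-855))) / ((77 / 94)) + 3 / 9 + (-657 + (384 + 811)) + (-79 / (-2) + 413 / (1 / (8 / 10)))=554448263 / 610470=908.23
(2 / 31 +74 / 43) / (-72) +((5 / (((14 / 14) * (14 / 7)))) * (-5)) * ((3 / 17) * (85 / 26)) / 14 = -0.54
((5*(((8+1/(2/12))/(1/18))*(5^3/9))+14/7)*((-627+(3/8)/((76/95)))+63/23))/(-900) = 446408929/36800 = 12130.68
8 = 8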